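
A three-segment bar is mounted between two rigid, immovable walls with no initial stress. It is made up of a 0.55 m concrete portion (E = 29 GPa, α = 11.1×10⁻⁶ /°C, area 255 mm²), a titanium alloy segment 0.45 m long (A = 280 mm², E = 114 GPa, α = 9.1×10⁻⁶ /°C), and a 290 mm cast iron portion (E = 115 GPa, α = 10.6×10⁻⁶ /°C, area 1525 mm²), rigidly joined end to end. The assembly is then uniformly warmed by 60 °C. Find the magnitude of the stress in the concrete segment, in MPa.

σ ≈ 34.7 MPa (compressive)

With the walls removed the bar would change length by δ_free = Σ αᵢΔT Lᵢ = 11.1×10⁻⁶×60×550 + 9.1×10⁻⁶×60×450 + 10.6×10⁻⁶×60×290 = 0.7964 mm.
The rigid supports impose zero overall length change; the single axial force P common to all segments must satisfy P Σ Lᵢ/(AᵢEᵢ) = δ_free.
The series flexibility is Σ Lᵢ/(AᵢEᵢ) = 550/(255×29×10³) + 450/(280×114×10³) + 290/(1525×115×10³) = 9.013×10⁻⁵ mm/N.
Hence P = δ_free / Σ(L/AE) = 0.7964/9.013×10⁻⁵ = 8.837 kN (compressive).
σ_{concrete} = P / A = 8837 / 255 = 34.65 MPa.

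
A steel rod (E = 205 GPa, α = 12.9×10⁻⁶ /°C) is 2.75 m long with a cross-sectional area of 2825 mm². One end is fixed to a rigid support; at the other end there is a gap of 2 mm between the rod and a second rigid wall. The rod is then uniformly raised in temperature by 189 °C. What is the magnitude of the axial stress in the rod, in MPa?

Unrestrained expansion: δ_free = αΔT L = 12.9×10⁻⁶ × 189 × 2750 = 6.705 mm.
After closing the 2 mm clearance, 6.705 − 2 = 4.705 mm of expansion remains to be suppressed by the wall.
That suppressed elongation corresponds to σ = E·Δ/L = 205×10³ × 4.705/2750 = 350.7 MPa.

σ ≈ 351 MPa (compressive)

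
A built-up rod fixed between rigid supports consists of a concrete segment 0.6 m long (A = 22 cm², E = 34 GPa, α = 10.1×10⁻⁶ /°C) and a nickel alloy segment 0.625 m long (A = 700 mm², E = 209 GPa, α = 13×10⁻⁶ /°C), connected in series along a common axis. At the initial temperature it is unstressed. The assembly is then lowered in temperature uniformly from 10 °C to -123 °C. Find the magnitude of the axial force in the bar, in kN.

P ≈ 153 kN (tensile)

With the walls removed the bar would change length by δ_free = Σ αᵢΔT Lᵢ = 10.1×10⁻⁶×133×600 + 13×10⁻⁶×133×625 = 1.887 mm.
Since the ends are fixed, an axial force P builds up, equal in every segment, with P · Σ Lᵢ/(AᵢEᵢ) = δ_free.
The series flexibility is Σ Lᵢ/(AᵢEᵢ) = 600/(2200×34×10³) + 625/(700×209×10³) = 1.229×10⁻⁵ mm/N.
Hence P = δ_free / Σ(L/AE) = 1.887/1.229×10⁻⁵ = 153.5 kN (tensile).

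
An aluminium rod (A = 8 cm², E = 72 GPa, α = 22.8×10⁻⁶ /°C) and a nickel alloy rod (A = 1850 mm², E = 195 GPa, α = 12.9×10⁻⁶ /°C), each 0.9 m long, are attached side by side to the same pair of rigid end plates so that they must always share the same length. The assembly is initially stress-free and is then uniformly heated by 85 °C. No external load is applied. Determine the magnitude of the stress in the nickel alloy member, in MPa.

σ ≈ 22.6 MPa (tensile)

Both members must finish at the same length. With the larger α, the aluminium tends to over-expand; the plates restrain it, putting the aluminium in compression and the nickel alloy in tension. With no external load the two internal forces are equal and opposite, magnitude P.
Setting the final lengths equal and cancelling L: (α₁ − α₂)ΔT = P/(A₁E₁) + P/(A₂E₂).
|α₁ − α₂|·ΔT = 9.9×10⁻⁶ × 85 = 0.0008415.
1/(A₁E₁) + 1/(A₂E₂) = 1/(800×72×10³) + 1/(1850×195×10³) = 2.013×10⁻⁸ N⁻¹.
So P = 0.0008415 / 2.013×10⁻⁸ = 41.8 kN.
σ_{nickel alloy} = P/A₂ = 41800/1850 = 22.59 MPa, tensile.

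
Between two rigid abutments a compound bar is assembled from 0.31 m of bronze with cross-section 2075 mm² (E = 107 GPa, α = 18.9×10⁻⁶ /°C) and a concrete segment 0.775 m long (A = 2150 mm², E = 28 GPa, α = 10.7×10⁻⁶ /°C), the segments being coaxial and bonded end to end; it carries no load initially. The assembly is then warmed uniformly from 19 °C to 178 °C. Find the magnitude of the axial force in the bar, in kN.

With the walls removed the bar would change length by δ_free = Σ αᵢΔT Lᵢ = 18.9×10⁻⁶×159×310 + 10.7×10⁻⁶×159×775 = 2.25 mm.
Since the ends are fixed, an axial force P builds up, equal in every segment, with P · Σ Lᵢ/(AᵢEᵢ) = δ_free.
Σ Lᵢ/(AᵢEᵢ) = 310/(2075×107×10³) + 775/(2150×28×10³) = 1.427×10⁻⁵ mm/N.
P = 2.25 / 1.427×10⁻⁵ = 157700 N = 157.7 kN, compressive.

P ≈ 158 kN (compressive)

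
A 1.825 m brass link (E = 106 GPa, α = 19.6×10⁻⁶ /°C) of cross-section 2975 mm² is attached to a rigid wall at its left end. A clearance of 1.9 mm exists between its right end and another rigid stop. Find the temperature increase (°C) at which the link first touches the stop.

ΔT ≈ 53.1 °C

The gap closes when αΔT L = 1.9 mm, since the link is still unstressed at that instant.
ΔT = 1.9 / (19.6×10⁻⁶ × 1825) = 53.12 °C.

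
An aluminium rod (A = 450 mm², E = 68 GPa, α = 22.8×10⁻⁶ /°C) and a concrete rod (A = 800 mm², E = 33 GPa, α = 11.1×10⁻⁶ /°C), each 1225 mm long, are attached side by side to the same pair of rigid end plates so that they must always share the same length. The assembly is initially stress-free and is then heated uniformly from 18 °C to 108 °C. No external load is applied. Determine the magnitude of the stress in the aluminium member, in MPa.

Both members must finish at the same length. With the larger α, the aluminium tends to over-expand; the plates restrain it, putting the aluminium in compression and the concrete in tension. With no external load the two internal forces are equal and opposite, magnitude P.
Setting the final lengths equal and cancelling L: (α₁ − α₂)ΔT = P/(A₁E₁) + P/(A₂E₂).
|α₁ − α₂|·ΔT = 11.7×10⁻⁶ × 90 = 0.001053.
1/(A₁E₁) + 1/(A₂E₂) = 1/(450×68×10³) + 1/(800×33×10³) = 7.056×10⁻⁸ N⁻¹.
So P = 0.001053 / 7.056×10⁻⁸ = 14.92 kN.
σ_{aluminium} = P/A₁ = 14920/450 = 33.16 MPa, compressive.

σ ≈ 33.2 MPa (compressive)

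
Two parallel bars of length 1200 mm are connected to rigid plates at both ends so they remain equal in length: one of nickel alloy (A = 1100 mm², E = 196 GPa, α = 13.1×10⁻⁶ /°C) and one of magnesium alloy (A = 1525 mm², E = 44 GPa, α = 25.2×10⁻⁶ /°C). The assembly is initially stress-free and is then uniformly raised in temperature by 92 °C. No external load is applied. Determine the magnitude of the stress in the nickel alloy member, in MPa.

The magnesium alloy has the larger α, so on heating it would change length more than the nickel alloy if both were free. The rigid plates force a common final length, so the magnesium alloy is put into compression and the nickel alloy into tension, with equal and opposite forces P (no external load).
Compatibility of the two members (thermal + elastic change equal): (α₁ − α₂)ΔT = P·[1/(A₁E₁) + 1/(A₂E₂)].
|α₁ − α₂|·ΔT = 12.1×10⁻⁶ × 92 = 0.001113.
1/(A₁E₁) + 1/(A₂E₂) = 1/(1100×196×10³) + 1/(1525×44×10³) = 1.954×10⁻⁸ N⁻¹.
So P = 0.001113 / 1.954×10⁻⁸ = 56.97 kN.
σ_{nickel alloy} = P/A₁ = 56970/1100 = 51.79 MPa, tensile.

σ ≈ 51.8 MPa (tensile)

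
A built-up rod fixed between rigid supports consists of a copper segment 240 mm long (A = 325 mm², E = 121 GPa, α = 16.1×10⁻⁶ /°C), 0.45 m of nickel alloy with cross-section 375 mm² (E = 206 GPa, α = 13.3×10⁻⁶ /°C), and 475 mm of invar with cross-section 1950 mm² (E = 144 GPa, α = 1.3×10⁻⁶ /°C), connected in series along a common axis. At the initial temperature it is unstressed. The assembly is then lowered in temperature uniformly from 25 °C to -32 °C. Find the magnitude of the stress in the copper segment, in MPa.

If the supports were absent, the total length change would be Σ αᵢΔT Lᵢ = 16.1×10⁻⁶×57×240 + 13.3×10⁻⁶×57×450 + 1.3×10⁻⁶×57×475 = 0.5966 mm.
Since the ends are fixed, an axial force P builds up, equal in every segment, with P · Σ Lᵢ/(AᵢEᵢ) = δ_free.
Σ Lᵢ/(AᵢEᵢ) = 240/(325×121×10³) + 450/(375×206×10³) + 475/(1950×144×10³) = 1.362×10⁻⁵ mm/N.
So P = 0.5966 / 1.362×10⁻⁵ = 43.8 kN, tensile.
σ_{copper} = P / A = 43800 / 325 = 134.8 MPa.

σ ≈ 135 MPa (tensile)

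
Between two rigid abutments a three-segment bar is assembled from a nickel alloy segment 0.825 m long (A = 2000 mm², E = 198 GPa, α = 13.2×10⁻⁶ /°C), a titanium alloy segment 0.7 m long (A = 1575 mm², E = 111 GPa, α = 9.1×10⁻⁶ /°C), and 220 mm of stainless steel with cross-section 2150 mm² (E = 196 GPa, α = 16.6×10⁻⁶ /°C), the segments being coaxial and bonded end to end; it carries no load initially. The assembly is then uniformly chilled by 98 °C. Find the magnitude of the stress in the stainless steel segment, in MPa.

Free thermal contraction of the whole bar: Σ αᵢΔT Lᵢ = 13.2×10⁻⁶×98×825 + 9.1×10⁻⁶×98×700 + 16.6×10⁻⁶×98×220 = 2.049 mm.
The walls prevent any net length change, so an axial force P (same in every segment) develops. Compatibility: P · Σ Lᵢ/(AᵢEᵢ) = δ_free.
Σ Lᵢ/(AᵢEᵢ) = 825/(2000×198×10³) + 700/(1575×111×10³) + 220/(2150×196×10³) = 6.609×10⁻⁶ mm/N.
So P = 2.049 / 6.609×10⁻⁶ = 310.1 kN, tensile.
σ_{stainless steel} = P / A = 310100 / 2150 = 144.2 MPa.

σ ≈ 144 MPa (tensile)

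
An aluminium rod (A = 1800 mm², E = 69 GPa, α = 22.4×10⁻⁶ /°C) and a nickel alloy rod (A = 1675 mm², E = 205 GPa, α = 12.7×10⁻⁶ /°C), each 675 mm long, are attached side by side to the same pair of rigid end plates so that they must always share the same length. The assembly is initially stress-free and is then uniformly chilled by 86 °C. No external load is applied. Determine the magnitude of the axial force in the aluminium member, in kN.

Both members must finish at the same length. With the larger α, the aluminium tends to over-contract; the plates restrain it, putting the aluminium in tension and the nickel alloy in compression. With no external load the two internal forces are equal and opposite, magnitude P.
Compatibility of the two members (thermal + elastic change equal): (α₁ − α₂)ΔT = P·[1/(A₁E₁) + 1/(A₂E₂)].
|α₁ − α₂|·ΔT = 9.7×10⁻⁶ × 86 = 0.0008342.
1/(A₁E₁) + 1/(A₂E₂) = 1/(1800×69×10³) + 1/(1675×205×10³) = 1.096×10⁻⁸ N⁻¹.
P = 0.0008342 / 1.096×10⁻⁸ = 76090 N = 76.09 kN.

P ≈ 76.1 kN (tensile in the aluminium)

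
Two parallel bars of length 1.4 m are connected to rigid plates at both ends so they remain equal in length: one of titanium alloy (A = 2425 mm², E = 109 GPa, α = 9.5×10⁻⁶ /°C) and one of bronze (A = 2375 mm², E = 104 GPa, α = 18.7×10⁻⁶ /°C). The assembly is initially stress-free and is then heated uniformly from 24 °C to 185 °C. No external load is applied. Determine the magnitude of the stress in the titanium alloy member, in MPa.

Both members must finish at the same length. With the larger α, the bronze tends to over-expand; the plates restrain it, putting the bronze in compression and the titanium alloy in tension. With no external load the two internal forces are equal and opposite, magnitude P.
Equating the net (thermal + elastic) strains gives |α₁ − α₂|·ΔT = P·[1/(A₁E₁) + 1/(A₂E₂)].
|α₁ − α₂|·ΔT = 9.2×10⁻⁶ × 161 = 0.001481.
1/(A₁E₁) + 1/(A₂E₂) = 1/(2425×109×10³) + 1/(2375×104×10³) = 7.832×10⁻⁹ N⁻¹.
P = 0.001481 / 7.832×10⁻⁹ = 189100 N = 189.1 kN.
σ_{titanium alloy} = P/A₁ = 189100/2425 = 77.99 MPa, tensile.

σ ≈ 78 MPa (tensile)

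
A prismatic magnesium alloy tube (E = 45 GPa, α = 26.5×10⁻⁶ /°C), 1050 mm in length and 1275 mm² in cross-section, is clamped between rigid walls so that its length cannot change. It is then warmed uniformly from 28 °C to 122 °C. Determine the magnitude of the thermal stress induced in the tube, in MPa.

σ ≈ 112 MPa (compressive)

With length fixed, the mechanical strain must cancel the thermal strain αΔT = 26.5×10⁻⁶ × 94 = 2491×10⁻⁶.
The stress required to suppress this strain is σ = Eε = 45×10³ × 2491×10⁻⁶ = 112.1 MPa, compressive since the tube is trying to expand.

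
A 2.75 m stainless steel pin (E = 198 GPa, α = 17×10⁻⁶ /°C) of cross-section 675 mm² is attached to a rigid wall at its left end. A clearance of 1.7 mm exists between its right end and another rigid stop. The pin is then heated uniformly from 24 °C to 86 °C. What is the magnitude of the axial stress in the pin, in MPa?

If the wall were absent the pin would grow by αΔT L = 17×10⁻⁶ × 62 × 2750 = 2.899 mm.
The gap closes (δ_free > 1.7 mm) and the wall then resists a further 2.899 − 1.7 = 1.199 mm of expansion.
So σ = E(δ_free − g)/L = 198×10³ × 1.199/2750 = 86.29 MPa.

σ ≈ 86.3 MPa (compressive)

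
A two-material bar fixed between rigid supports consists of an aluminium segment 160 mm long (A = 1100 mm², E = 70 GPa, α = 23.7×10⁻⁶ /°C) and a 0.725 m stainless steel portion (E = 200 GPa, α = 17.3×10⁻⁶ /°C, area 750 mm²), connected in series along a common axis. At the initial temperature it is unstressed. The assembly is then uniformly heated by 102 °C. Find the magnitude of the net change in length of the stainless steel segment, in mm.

Free thermal expansion of the whole bar: Σ αᵢΔT Lᵢ = 23.7×10⁻⁶×102×160 + 17.3×10⁻⁶×102×725 = 1.666 mm.
The walls prevent any net length change, so an axial force P (same in every segment) develops. Compatibility: P · Σ Lᵢ/(AᵢEᵢ) = δ_free.
The series flexibility is Σ Lᵢ/(AᵢEᵢ) = 160/(1100×70×10³) + 725/(750×200×10³) = 6.911×10⁻⁶ mm/N.
P = 1.666 / 6.911×10⁻⁶ = 241100 N = 241.1 kN, compressive.
For the stainless steel segment, free thermal change = 17.3×10⁻⁶×102×725 = 1.279 mm and elastic change from P = 241100×725/(750×200×10³) = 1.165 mm; these oppose, so the net change is 0.114 mm (segment lengthens).

|ΔL| ≈ 0.114 mm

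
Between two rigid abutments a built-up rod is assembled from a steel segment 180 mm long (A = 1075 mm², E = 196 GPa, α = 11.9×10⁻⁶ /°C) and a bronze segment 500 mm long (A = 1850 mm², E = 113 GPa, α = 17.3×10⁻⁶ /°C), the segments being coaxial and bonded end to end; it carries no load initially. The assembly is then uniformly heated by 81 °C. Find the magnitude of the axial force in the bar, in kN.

P ≈ 269 kN (compressive)

Free thermal expansion of the whole bar: Σ αᵢΔT Lᵢ = 11.9×10⁻⁶×81×180 + 17.3×10⁻⁶×81×500 = 0.8742 mm.
The rigid supports impose zero overall length change; the single axial force P common to all segments must satisfy P Σ Lᵢ/(AᵢEᵢ) = δ_free.
The series flexibility is Σ Lᵢ/(AᵢEᵢ) = 180/(1075×196×10³) + 500/(1850×113×10³) = 3.246×10⁻⁶ mm/N.
So P = 0.8742 / 3.246×10⁻⁶ = 269.3 kN, compressive.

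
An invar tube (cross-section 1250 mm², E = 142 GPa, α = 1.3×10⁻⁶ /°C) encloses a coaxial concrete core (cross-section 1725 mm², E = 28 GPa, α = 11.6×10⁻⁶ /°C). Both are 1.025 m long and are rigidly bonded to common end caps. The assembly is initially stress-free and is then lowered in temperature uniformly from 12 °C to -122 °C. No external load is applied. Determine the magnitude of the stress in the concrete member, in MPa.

Equilibrium of a rigid end plate with no external load gives equal and opposite internal forces ±P in the two members. Since α_{concrete} > α_{invar}, cooling drives the concrete into tension and the invar into compression.
Compatibility of the two members (thermal + elastic change equal): (α₁ − α₂)ΔT = P·[1/(A₁E₁) + 1/(A₂E₂)].
|α₁ − α₂|·ΔT = 10.3×10⁻⁶ × 134 = 0.00138.
1/(A₁E₁) + 1/(A₂E₂) = 1/(1250×142×10³) + 1/(1725×28×10³) = 2.634×10⁻⁸ N⁻¹.
So P = 0.00138 / 2.634×10⁻⁸ = 52.4 kN.
σ_{concrete} = P/A₂ = 52400/1725 = 30.38 MPa, tensile.

σ ≈ 30.4 MPa (tensile)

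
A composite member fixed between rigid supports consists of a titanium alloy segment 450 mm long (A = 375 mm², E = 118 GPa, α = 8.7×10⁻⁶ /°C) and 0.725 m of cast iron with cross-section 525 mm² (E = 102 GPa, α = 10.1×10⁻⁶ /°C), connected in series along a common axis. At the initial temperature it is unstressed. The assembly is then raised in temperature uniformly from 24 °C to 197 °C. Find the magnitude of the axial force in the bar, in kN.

P ≈ 82 kN (compressive)

Free thermal expansion of the whole bar: Σ αᵢΔT Lᵢ = 8.7×10⁻⁶×173×450 + 10.1×10⁻⁶×173×725 = 1.944 mm.
The walls prevent any net length change, so an axial force P (same in every segment) develops. Compatibility: P · Σ Lᵢ/(AᵢEᵢ) = δ_free.
The series flexibility is Σ Lᵢ/(AᵢEᵢ) = 450/(375×118×10³) + 725/(525×102×10³) = 2.371×10⁻⁵ mm/N.
P = 1.944 / 2.371×10⁻⁵ = 82000 N = 82 kN, compressive.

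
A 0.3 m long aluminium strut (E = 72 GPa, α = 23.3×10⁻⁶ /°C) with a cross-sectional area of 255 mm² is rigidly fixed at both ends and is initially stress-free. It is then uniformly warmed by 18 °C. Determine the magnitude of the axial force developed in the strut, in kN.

Full restraint means ε = 0, so the stress is σ = EαΔT = 72×10³ × 23.3×10⁻⁶ × 18 = 30.2 MPa.
Axial force P = σA = 30.2 × 255 = 7700 N = 7.7 kN, compressive.

P ≈ 7.7 kN (compressive)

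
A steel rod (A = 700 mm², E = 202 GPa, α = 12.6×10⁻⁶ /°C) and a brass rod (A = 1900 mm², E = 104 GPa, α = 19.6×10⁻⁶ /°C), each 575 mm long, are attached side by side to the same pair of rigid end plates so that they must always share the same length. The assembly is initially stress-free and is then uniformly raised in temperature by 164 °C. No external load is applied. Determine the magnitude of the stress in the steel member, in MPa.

σ ≈ 135 MPa (tensile)

Both members must finish at the same length. With the larger α, the brass tends to over-expand; the plates restrain it, putting the brass in compression and the steel in tension. With no external load the two internal forces are equal and opposite, magnitude P.
Equating the net (thermal + elastic) strains gives |α₁ − α₂|·ΔT = P·[1/(A₁E₁) + 1/(A₂E₂)].
|α₁ − α₂|·ΔT = 7×10⁻⁶ × 164 = 0.001148.
1/(A₁E₁) + 1/(A₂E₂) = 1/(700×202×10³) + 1/(1900×104×10³) = 1.213×10⁻⁸ N⁻¹.
P = 0.001148 / 1.213×10⁻⁸ = 94620 N = 94.62 kN.
σ_{steel} = P/A₁ = 94620/700 = 135.2 MPa, tensile.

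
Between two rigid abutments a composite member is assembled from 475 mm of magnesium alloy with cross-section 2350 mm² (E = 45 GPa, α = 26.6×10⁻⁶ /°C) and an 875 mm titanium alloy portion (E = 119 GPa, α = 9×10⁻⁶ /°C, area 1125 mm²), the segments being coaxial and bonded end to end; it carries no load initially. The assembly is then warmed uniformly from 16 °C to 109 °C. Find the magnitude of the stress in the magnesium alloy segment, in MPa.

If the supports were absent, the total length change would be Σ αᵢΔT Lᵢ = 26.6×10⁻⁶×93×475 + 9×10⁻⁶×93×875 = 1.907 mm.
Since the ends are fixed, an axial force P builds up, equal in every segment, with P · Σ Lᵢ/(AᵢEᵢ) = δ_free.
The series flexibility is Σ Lᵢ/(AᵢEᵢ) = 475/(2350×45×10³) + 875/(1125×119×10³) = 1.103×10⁻⁵ mm/N.
P = 1.907 / 1.103×10⁻⁵ = 173000 N = 173 kN, compressive.
σ_{magnesium alloy} = P / A = 173000 / 2350 = 73.6 MPa.

σ ≈ 73.6 MPa (compressive)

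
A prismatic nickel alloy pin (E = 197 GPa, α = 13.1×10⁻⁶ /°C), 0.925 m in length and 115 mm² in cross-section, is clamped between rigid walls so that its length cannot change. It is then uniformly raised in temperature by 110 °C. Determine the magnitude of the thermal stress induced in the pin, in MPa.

Because both ends are immovable the net strain is zero, and the suppressed thermal strain is αΔT = 13.1×10⁻⁶ × 110 = 1441×10⁻⁶.
σ = EαΔT = 197×10³ × 13.1×10⁻⁶ × 110 = 283.9 MPa (compressive; the pin is trying to expand).

σ ≈ 284 MPa (compressive)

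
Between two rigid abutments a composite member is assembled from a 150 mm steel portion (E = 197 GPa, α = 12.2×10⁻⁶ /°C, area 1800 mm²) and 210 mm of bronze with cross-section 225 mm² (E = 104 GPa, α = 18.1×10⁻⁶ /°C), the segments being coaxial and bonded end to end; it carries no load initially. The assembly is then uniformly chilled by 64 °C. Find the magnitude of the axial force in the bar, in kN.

If the supports were absent, the total length change would be Σ αᵢΔT Lᵢ = 12.2×10⁻⁶×64×150 + 18.1×10⁻⁶×64×210 = 0.3604 mm.
The walls prevent any net length change, so an axial force P (same in every segment) develops. Compatibility: P · Σ Lᵢ/(AᵢEᵢ) = δ_free.
Σ Lᵢ/(AᵢEᵢ) = 150/(1800×197×10³) + 210/(225×104×10³) = 9.397×10⁻⁶ mm/N.
P = 0.3604 / 9.397×10⁻⁶ = 38350 N = 38.35 kN, tensile.

P ≈ 38.3 kN (tensile)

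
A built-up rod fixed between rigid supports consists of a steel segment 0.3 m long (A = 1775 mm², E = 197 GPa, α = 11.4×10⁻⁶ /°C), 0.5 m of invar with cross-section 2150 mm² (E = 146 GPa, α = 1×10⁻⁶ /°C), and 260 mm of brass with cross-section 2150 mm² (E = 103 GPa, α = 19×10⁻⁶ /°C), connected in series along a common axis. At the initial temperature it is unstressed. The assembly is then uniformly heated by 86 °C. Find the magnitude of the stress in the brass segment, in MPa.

With the walls removed the bar would change length by δ_free = Σ αᵢΔT Lᵢ = 11.4×10⁻⁶×86×300 + 1×10⁻⁶×86×500 + 19×10⁻⁶×86×260 = 0.762 mm.
The walls prevent any net length change, so an axial force P (same in every segment) develops. Compatibility: P · Σ Lᵢ/(AᵢEᵢ) = δ_free.
The series flexibility is Σ Lᵢ/(AᵢEᵢ) = 300/(1775×197×10³) + 500/(2150×146×10³) + 260/(2150×103×10³) = 3.625×10⁻⁶ mm/N.
P = 0.762 / 3.625×10⁻⁶ = 210200 N = 210.2 kN, compressive.
σ_{brass} = P / A = 210200 / 2150 = 97.77 MPa.

σ ≈ 97.8 MPa (compressive)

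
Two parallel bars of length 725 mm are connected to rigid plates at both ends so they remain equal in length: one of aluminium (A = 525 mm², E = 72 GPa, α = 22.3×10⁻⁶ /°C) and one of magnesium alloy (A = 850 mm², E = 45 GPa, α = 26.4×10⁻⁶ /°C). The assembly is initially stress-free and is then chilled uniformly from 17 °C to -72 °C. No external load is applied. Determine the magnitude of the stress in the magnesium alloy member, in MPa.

σ ≈ 8.16 MPa (tensile)

The magnesium alloy has the larger α, so on cooling it would change length more than the aluminium if both were free. The rigid plates force a common final length, so the magnesium alloy is put into tension and the aluminium into compression, with equal and opposite forces P (no external load).
Equating the net (thermal + elastic) strains gives |α₁ − α₂|·ΔT = P·[1/(A₁E₁) + 1/(A₂E₂)].
|α₁ − α₂|·ΔT = 4.1×10⁻⁶ × 89 = 0.0003649.
1/(A₁E₁) + 1/(A₂E₂) = 1/(525×72×10³) + 1/(850×45×10³) = 5.26×10⁻⁸ N⁻¹.
P = 0.0003649 / 5.26×10⁻⁸ = 6937 N = 6.937 kN.
σ_{magnesium alloy} = P/A₂ = 6937/850 = 8.162 MPa, tensile.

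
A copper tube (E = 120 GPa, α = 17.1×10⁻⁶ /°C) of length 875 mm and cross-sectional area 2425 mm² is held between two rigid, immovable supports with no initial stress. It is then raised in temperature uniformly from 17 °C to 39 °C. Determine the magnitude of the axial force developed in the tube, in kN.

P ≈ 109 kN (compressive)

Full restraint means ε = 0, so the stress is σ = EαΔT = 120×10³ × 17.1×10⁻⁶ × 22 = 45.14 MPa.
Then P = σA = 45.14 × 2425 mm² = 109.5 kN, compressive.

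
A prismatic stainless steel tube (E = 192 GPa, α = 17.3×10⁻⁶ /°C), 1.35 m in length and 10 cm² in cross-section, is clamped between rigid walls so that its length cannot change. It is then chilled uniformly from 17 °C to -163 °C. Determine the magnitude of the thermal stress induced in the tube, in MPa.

The supports are rigid, so the total axial strain is zero. The restrained thermal strain is ε = αΔT = 17.3×10⁻⁶ × 180 = 3114×10⁻⁶.
Hence σ = E·αΔT = 192×10³ × 3114×10⁻⁶ = 597.9 MPa, tensile.

σ ≈ 598 MPa (tensile)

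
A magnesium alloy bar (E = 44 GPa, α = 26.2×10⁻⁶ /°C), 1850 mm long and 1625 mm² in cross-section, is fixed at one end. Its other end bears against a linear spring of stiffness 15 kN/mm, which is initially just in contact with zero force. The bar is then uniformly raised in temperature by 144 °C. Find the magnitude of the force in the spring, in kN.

P ≈ 75.4 kN

If the spring were absent the bar would lengthen by αΔT L = 26.2×10⁻⁶ × 144 × 1850 = 6.98 mm.
With a force P in the spring, the elastic change of the bar is PL/(AE) and that of the spring is P/k; compatibility requires their sum to equal δ_free.
So P = δ_free / [L/(AE) + 1/k] = 6.98 / [ 1850/(1625×44×10³) + 1/(15×10³) ].
P = 6.98 / 9.254×10⁻⁵ = 75420 N.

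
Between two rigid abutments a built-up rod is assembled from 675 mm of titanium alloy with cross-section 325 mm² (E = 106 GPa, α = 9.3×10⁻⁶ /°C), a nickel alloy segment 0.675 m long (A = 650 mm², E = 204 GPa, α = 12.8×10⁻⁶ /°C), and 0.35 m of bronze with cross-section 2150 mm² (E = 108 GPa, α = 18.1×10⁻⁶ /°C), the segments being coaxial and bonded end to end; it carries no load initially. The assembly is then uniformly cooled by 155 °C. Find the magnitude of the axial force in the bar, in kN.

P ≈ 126 kN (tensile)

Free thermal contraction of the whole bar: Σ αᵢΔT Lᵢ = 9.3×10⁻⁶×155×675 + 12.8×10⁻⁶×155×675 + 18.1×10⁻⁶×155×350 = 3.294 mm.
The walls prevent any net length change, so an axial force P (same in every segment) develops. Compatibility: P · Σ Lᵢ/(AᵢEᵢ) = δ_free.
The series flexibility is Σ Lᵢ/(AᵢEᵢ) = 675/(325×106×10³) + 675/(650×204×10³) + 350/(2150×108×10³) = 2.619×10⁻⁵ mm/N.
Hence P = δ_free / Σ(L/AE) = 3.294/2.619×10⁻⁵ = 125.8 kN (tensile).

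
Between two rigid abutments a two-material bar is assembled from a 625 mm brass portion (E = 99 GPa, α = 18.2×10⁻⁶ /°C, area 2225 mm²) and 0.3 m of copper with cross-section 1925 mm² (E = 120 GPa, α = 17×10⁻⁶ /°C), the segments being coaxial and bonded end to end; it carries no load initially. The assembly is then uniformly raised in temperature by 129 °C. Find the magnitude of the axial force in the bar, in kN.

Free thermal expansion of the whole bar: Σ αᵢΔT Lᵢ = 18.2×10⁻⁶×129×625 + 17×10⁻⁶×129×300 = 2.125 mm.
Since the ends are fixed, an axial force P builds up, equal in every segment, with P · Σ Lᵢ/(AᵢEᵢ) = δ_free.
Σ Lᵢ/(AᵢEᵢ) = 625/(2225×99×10³) + 300/(1925×120×10³) = 4.136×10⁻⁶ mm/N.
So P = 2.125 / 4.136×10⁻⁶ = 513.8 kN, compressive.

P ≈ 514 kN (compressive)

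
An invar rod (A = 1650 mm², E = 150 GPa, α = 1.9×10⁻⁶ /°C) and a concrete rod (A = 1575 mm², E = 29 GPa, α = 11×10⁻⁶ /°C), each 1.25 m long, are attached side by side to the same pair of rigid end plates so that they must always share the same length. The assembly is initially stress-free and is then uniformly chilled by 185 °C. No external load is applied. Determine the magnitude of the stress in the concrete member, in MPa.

Equilibrium of a rigid end plate with no external load gives equal and opposite internal forces ±P in the two members. Since α_{concrete} > α_{invar}, cooling drives the concrete into tension and the invar into compression.
Compatibility of the two members (thermal + elastic change equal): (α₁ − α₂)ΔT = P·[1/(A₁E₁) + 1/(A₂E₂)].
|α₁ − α₂|·ΔT = 9.1×10⁻⁶ × 185 = 0.001683.
1/(A₁E₁) + 1/(A₂E₂) = 1/(1650×150×10³) + 1/(1575×29×10³) = 2.593×10⁻⁸ N⁻¹.
So P = 0.001683 / 2.593×10⁻⁸ = 64.91 kN.
σ_{concrete} = P/A₂ = 64910/1575 = 41.22 MPa, tensile.

σ ≈ 41.2 MPa (tensile)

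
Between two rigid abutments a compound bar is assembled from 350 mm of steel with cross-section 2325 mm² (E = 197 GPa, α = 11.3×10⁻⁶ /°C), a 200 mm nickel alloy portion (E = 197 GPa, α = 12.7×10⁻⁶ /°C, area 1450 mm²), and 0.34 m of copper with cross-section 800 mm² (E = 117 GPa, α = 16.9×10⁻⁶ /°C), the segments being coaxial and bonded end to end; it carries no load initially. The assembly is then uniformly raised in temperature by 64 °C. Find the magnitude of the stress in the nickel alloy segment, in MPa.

σ ≈ 106 MPa (compressive)

With the walls removed the bar would change length by δ_free = Σ αᵢΔT Lᵢ = 11.3×10⁻⁶×64×350 + 12.7×10⁻⁶×64×200 + 16.9×10⁻⁶×64×340 = 0.7834 mm.
Since the ends are fixed, an axial force P builds up, equal in every segment, with P · Σ Lᵢ/(AᵢEᵢ) = δ_free.
Σ Lᵢ/(AᵢEᵢ) = 350/(2325×197×10³) + 200/(1450×197×10³) + 340/(800×117×10³) = 5.097×10⁻⁶ mm/N.
Hence P = δ_free / Σ(L/AE) = 0.7834/5.097×10⁻⁶ = 153.7 kN (compressive).
σ_{nickel alloy} = P / A = 153700 / 1450 = 106 MPa.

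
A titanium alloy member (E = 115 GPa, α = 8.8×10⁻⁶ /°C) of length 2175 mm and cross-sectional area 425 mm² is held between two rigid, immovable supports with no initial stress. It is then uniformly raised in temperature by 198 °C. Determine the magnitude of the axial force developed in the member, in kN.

Full restraint means ε = 0, so the stress is σ = EαΔT = 115×10³ × 8.8×10⁻⁶ × 198 = 200.4 MPa.
Axial force P = σA = 200.4 × 425 = 85160 N = 85.16 kN, compressive.

P ≈ 85.2 kN (compressive)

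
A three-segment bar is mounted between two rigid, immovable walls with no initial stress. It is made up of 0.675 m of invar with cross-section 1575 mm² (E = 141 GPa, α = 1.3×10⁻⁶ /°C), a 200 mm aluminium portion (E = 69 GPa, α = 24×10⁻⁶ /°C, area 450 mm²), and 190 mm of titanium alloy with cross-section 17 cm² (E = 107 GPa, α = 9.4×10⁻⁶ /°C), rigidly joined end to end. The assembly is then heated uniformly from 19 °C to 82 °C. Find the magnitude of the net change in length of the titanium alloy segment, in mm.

With the walls removed the bar would change length by δ_free = Σ αᵢΔT Lᵢ = 1.3×10⁻⁶×63×675 + 24×10⁻⁶×63×200 + 9.4×10⁻⁶×63×190 = 0.4702 mm.
Since the ends are fixed, an axial force P builds up, equal in every segment, with P · Σ Lᵢ/(AᵢEᵢ) = δ_free.
Σ Lᵢ/(AᵢEᵢ) = 675/(1575×141×10³) + 200/(450×69×10³) + 190/(1700×107×10³) = 1.053×10⁻⁵ mm/N.
P = 0.4702 / 1.053×10⁻⁵ = 44670 N = 44.67 kN, compressive.
For the titanium alloy segment, free thermal change = 9.4×10⁻⁶×63×190 = 0.1125 mm and elastic change from P = 44670×190/(1700×107×10³) = 0.04666 mm; these oppose, so the net change is 0.0659 mm (segment lengthens).

|ΔL| ≈ 0.0659 mm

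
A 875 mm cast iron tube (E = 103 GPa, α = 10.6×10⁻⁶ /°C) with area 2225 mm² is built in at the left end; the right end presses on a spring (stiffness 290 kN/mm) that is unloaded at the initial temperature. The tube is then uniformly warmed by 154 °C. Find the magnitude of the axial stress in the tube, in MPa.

The unrestrained thermal change is αΔT L = 10.6×10⁻⁶ × 154 × 875 = 1.428 mm.
Let P be the compressive force at the spring. The tube shortens elastically by PL/(AE) and the spring compresses by P/k; together these equal δ_free.
So P = δ_free / [L/(AE) + 1/k] = 1.428 / [ 875/(2225×103×10³) + 1/(290×10³) ].
P = 1.428 / 7.266×10⁻⁶ = 196600 N.
σ = P/A = 196600/2225 = 88.35 MPa.

σ ≈ 88.3 MPa (compressive)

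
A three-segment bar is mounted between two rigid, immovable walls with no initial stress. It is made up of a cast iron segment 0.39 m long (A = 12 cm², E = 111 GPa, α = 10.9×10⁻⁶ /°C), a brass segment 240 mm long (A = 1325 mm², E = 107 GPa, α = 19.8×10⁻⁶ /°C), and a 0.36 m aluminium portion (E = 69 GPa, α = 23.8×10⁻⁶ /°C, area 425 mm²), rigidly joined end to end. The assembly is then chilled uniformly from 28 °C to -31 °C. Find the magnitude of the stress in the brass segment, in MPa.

σ ≈ 46.3 MPa (tensile)

If the supports were absent, the total length change would be Σ αᵢΔT Lᵢ = 10.9×10⁻⁶×59×390 + 19.8×10⁻⁶×59×240 + 23.8×10⁻⁶×59×360 = 1.037 mm.
The walls prevent any net length change, so an axial force P (same in every segment) develops. Compatibility: P · Σ Lᵢ/(AᵢEᵢ) = δ_free.
The series flexibility is Σ Lᵢ/(AᵢEᵢ) = 390/(1200×111×10³) + 240/(1325×107×10³) + 360/(425×69×10³) = 1.69×10⁻⁵ mm/N.
P = 1.037 / 1.69×10⁻⁵ = 61350 N = 61.35 kN, tensile.
σ_{brass} = P / A = 61350 / 1325 = 46.3 MPa.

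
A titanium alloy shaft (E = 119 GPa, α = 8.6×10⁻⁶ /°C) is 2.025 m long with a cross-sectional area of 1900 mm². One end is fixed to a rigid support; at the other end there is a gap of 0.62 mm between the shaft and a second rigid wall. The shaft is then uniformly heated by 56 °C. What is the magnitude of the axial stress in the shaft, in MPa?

σ ≈ 20.9 MPa (compressive)

Free thermal elongation = αΔT L = 8.6×10⁻⁶ × 56 × 2025 = 0.9752 mm.
This exceeds the 0.62 mm gap, so the wall pushes back. The portion of expansion that must be recovered elastically is δ_free − gap = 0.9752 − 0.62 = 0.3552 mm.
So σ = E(δ_free − g)/L = 119×10³ × 0.3552/2025 = 20.88 MPa.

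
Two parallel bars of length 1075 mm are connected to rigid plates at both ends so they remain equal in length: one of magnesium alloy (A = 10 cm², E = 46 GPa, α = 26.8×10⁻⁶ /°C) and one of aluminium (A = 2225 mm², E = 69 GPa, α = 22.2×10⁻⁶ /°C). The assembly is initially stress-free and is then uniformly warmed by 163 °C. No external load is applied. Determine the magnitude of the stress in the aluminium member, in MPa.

σ ≈ 11.9 MPa (tensile)

The magnesium alloy has the larger α, so on heating it would change length more than the aluminium if both were free. The rigid plates force a common final length, so the magnesium alloy is put into compression and the aluminium into tension, with equal and opposite forces P (no external load).
Equating the net (thermal + elastic) strains gives |α₁ − α₂|·ΔT = P·[1/(A₁E₁) + 1/(A₂E₂)].
|α₁ − α₂|·ΔT = 4.6×10⁻⁶ × 163 = 0.0007498.
1/(A₁E₁) + 1/(A₂E₂) = 1/(1000×46×10³) + 1/(2225×69×10³) = 2.825×10⁻⁸ N⁻¹.
P = 0.0007498 / 2.825×10⁻⁸ = 26540 N = 26.54 kN.
σ_{aluminium} = P/A₂ = 26540/2225 = 11.93 MPa, tensile.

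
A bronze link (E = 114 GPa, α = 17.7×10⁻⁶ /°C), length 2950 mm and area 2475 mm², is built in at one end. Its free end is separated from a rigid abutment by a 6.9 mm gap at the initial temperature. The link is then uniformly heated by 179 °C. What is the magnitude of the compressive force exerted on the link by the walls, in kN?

P ≈ 234 kN

If the wall were absent the link would grow by αΔT L = 17.7×10⁻⁶ × 179 × 2950 = 9.346 mm.
After closing the 6.9 mm clearance, 9.346 − 6.9 = 2.446 mm of expansion remains to be suppressed by the wall.
Compatibility: PL/(AE) = 2.446 mm, so σ = P/A = E × (2.446/2950) = 94.54 MPa.
P = σA = 94.54 × 2475 = 234 kN.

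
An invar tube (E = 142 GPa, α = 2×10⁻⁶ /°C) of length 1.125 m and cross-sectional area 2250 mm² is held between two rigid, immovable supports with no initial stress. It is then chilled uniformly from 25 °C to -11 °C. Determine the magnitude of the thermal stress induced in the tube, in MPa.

σ ≈ 10.2 MPa (tensile)

Because both ends are immovable the net strain is zero, and the suppressed thermal strain is αΔT = 2×10⁻⁶ × 36 = 72×10⁻⁶.
Hence σ = E·αΔT = 142×10³ × 72×10⁻⁶ = 10.22 MPa, tensile.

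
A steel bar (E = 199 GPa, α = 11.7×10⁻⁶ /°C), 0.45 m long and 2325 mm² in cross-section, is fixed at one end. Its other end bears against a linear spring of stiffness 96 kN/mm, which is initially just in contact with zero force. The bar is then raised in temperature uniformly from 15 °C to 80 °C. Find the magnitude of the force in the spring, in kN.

Free thermal expansion: δ_free = αΔT L = 11.7×10⁻⁶ × 65 × 450 = 0.3422 mm.
Let P be the compressive force at the spring. The bar shortens elastically by PL/(AE) and the spring compresses by P/k; together these equal δ_free.
P [ L/(AE) + 1/k ] = δ_free → P [ 450/(2325×199×10³) + 1/(96×10³) ] = 0.3422.
P = 0.3422 / 1.139×10⁻⁵ = 30050 N.

P ≈ 30 kN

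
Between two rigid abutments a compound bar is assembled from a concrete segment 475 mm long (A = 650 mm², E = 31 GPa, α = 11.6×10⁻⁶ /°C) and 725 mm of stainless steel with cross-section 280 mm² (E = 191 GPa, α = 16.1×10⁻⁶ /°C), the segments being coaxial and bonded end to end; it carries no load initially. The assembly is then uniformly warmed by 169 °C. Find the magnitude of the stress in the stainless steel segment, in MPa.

Free thermal expansion of the whole bar: Σ αᵢΔT Lᵢ = 11.6×10⁻⁶×169×475 + 16.1×10⁻⁶×169×725 = 2.904 mm.
Since the ends are fixed, an axial force P builds up, equal in every segment, with P · Σ Lᵢ/(AᵢEᵢ) = δ_free.
Σ Lᵢ/(AᵢEᵢ) = 475/(650×31×10³) + 725/(280×191×10³) = 3.713×10⁻⁵ mm/N.
Hence P = δ_free / Σ(L/AE) = 2.904/3.713×10⁻⁵ = 78.21 kN (compressive).
σ_{stainless steel} = P / A = 78210 / 280 = 279.3 MPa.

σ ≈ 279 MPa (compressive)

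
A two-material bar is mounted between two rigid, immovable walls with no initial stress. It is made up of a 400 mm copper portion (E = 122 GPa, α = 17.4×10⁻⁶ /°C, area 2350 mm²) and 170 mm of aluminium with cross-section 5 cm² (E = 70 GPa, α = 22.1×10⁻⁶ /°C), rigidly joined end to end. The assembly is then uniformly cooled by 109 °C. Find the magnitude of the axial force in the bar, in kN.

P ≈ 187 kN (tensile)

Free thermal contraction of the whole bar: Σ αᵢΔT Lᵢ = 17.4×10⁻⁶×109×400 + 22.1×10⁻⁶×109×170 = 1.168 mm.
Since the ends are fixed, an axial force P builds up, equal in every segment, with P · Σ Lᵢ/(AᵢEᵢ) = δ_free.
The series flexibility is Σ Lᵢ/(AᵢEᵢ) = 400/(2350×122×10³) + 170/(500×70×10³) = 6.252×10⁻⁶ mm/N.
P = 1.168 / 6.252×10⁻⁶ = 186800 N = 186.8 kN, tensile.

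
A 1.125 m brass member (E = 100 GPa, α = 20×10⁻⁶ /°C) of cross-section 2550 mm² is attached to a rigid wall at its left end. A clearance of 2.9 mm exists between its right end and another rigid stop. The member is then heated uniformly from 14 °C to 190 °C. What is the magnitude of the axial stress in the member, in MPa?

Free thermal elongation = αΔT L = 20×10⁻⁶ × 176 × 1125 = 3.96 mm.
After closing the 2.9 mm clearance, 3.96 − 2.9 = 1.06 mm of expansion remains to be suppressed by the wall.
So σ = E(δ_free − g)/L = 100×10³ × 1.06/1125 = 94.22 MPa.

σ ≈ 94.2 MPa (compressive)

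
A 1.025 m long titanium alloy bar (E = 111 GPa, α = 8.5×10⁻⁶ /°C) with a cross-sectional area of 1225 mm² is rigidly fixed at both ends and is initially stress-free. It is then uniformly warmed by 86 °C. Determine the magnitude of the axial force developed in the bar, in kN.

The ends cannot move, so σ = EαΔT = 111×10³ × 8.5×10⁻⁶ × 86 = 81.14 MPa.
Then P = σA = 81.14 × 1225 mm² = 99.4 kN, compressive.

P ≈ 99.4 kN (compressive)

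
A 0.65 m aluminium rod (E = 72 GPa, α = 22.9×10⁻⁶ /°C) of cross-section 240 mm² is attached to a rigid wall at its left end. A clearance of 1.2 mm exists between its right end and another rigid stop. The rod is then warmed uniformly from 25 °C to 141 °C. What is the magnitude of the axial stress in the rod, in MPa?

Free thermal elongation = αΔT L = 22.9×10⁻⁶ × 116 × 650 = 1.727 mm.
The gap closes (δ_free > 1.2 mm) and the wall then resists a further 1.727 − 1.2 = 0.5267 mm of expansion.
Compatibility: PL/(AE) = 0.5267 mm, so σ = P/A = E × (0.5267/650) = 58.34 MPa.

σ ≈ 58.3 MPa (compressive)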